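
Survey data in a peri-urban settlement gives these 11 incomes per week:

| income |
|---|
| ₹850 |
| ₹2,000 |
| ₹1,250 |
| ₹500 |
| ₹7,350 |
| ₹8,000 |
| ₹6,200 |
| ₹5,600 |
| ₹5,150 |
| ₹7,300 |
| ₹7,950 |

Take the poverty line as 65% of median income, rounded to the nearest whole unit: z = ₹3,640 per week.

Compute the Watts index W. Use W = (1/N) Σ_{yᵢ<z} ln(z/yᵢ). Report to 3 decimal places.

0.464

Below the line: ₹500, ₹850, ₹1,250, ₹2,000 (q = 4 of N = 11).
Log shortfalls: ln(3640/500) = 1.9851; ln(3640/850) = 1.4545; ln(3640/1250) = 1.0688; ln(3640/2000) = 0.5988.
W = 5.107310 / 11 = 0.464.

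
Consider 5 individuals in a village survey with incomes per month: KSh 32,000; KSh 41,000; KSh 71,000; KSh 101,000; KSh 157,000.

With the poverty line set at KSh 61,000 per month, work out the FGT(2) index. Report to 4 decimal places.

0.0667

Incomes under z: KSh 32,000, KSh 41,000 (q = 2 of N = 5).
Shortfall ratios: (61000−32000)/61000 = 0.4754; (61000−41000)/61000 = 0.3279.
Squared: 0.2260; 0.1075.
Sum = 0.333512; P₂ = 0.333512 / 5 = 0.0667.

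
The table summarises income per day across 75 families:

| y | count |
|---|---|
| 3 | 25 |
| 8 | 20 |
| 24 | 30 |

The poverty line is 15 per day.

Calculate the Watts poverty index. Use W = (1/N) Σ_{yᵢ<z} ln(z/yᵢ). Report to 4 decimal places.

0.7041

Incomes under z: 25×3, 20×8 (q = 45 of N = 75).
ln(z/y) terms: ln(15/3) = 1.6094 (×25); ln(15/8) = 0.6286 (×20).
W = 52.808121 / 75 = 0.7041.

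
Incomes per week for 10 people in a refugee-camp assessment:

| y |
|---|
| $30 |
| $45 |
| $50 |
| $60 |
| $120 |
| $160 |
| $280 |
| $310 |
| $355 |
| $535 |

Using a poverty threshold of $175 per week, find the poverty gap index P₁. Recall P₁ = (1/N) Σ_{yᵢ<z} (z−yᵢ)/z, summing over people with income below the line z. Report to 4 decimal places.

0.3343

Incomes under z: $30, $45, $50, $60, $120, $160 (q = 6 of N = 10).
Shortfall ratios: (175−30)/175 = 0.8286; (175−45)/175 = 0.7429; (175−50)/175 = 0.7143; (175−60)/175 = 0.6571; (175−120)/175 = 0.3143; (175−160)/175 = 0.0857.
Σ = 3.342857. Dividing by the full population N = 10 gives P₁ = 0.3343.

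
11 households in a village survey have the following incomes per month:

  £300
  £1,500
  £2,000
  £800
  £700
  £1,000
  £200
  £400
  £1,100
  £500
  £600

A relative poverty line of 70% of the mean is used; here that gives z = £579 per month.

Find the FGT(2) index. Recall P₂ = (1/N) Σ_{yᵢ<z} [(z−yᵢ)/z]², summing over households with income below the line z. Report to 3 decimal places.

Incomes under z: £200, £300, £400, £500 (q = 4 of N = 11).
Normalized shortfalls: (579−200)/579 = 0.6546; (579−300)/579 = 0.4819; (579−400)/579 = 0.3092; (579−500)/579 = 0.1364.
Squared: 0.4285; 0.2322; 0.0956; 0.0186.
Sum = 0.774857; P₂ = 0.774857 / 11 = 0.070.

0.070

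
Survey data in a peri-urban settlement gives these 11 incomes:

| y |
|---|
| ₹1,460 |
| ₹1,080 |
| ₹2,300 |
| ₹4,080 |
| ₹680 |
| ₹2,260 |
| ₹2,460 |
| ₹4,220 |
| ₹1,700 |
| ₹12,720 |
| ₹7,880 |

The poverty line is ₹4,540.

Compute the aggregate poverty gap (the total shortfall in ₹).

₹20,620

Incomes under z: ₹680, ₹1,080, ₹1,460, ₹1,700, ₹2,260, ₹2,300, ₹2,460, ₹4,080, ₹4,220 (q = 9 of N = 11).
Individual gaps: 4540−680 = 3860; 4540−1080 = 3460; 4540−1460 = 3080; 4540−1700 = 2840; 4540−2260 = 2280; 4540−2300 = 2240; 4540−2460 = 2080; 4540−4080 = 460; 4540−4220 = 320.
Aggregate gap = ₹20,620.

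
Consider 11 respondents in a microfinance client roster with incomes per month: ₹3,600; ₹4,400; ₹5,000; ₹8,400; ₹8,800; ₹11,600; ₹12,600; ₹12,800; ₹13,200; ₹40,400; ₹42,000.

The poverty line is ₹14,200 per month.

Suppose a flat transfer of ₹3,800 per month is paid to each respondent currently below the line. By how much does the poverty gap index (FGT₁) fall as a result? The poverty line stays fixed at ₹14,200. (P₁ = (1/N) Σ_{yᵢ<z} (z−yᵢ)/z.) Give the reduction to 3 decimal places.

0.164

Before: below the line — ₹3,600, ₹4,400, ₹5,000, ₹8,400, ₹8,800, ₹11,600, ₹12,600, ₹12,800, ₹13,200; poverty gap index (FGT₁) = 0.30346.
After the ₹3,800 transfer: below the line — ₹7,400, ₹8,200, ₹8,800, ₹12,200, ₹12,600; poverty gap index (FGT₁) = 0.13956.
Reduction = 0.30346 − 0.13956 = 0.164.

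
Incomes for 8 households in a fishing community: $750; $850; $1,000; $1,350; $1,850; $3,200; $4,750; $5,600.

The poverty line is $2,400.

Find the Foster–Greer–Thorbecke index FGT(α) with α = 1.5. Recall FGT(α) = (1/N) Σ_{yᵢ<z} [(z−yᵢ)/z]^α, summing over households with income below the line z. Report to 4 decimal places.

Incomes under z: $750, $850, $1,000, $1,350, $1,850 (q = 5 of N = 8).
Shortfall ratios: (2400−750)/2400 = 0.6875; (2400−850)/2400 = 0.6458; (2400−1000)/2400 = 0.5833; (2400−1350)/2400 = 0.4375; (2400−1850)/2400 = 0.2292.
Raised to α = 1.5: 0.57004; 0.51902; 0.44553; 0.28938; 0.10971.
Sum = 1.933673; FGT(1.5) = 1.933673 / 8 = 0.2417.

0.2417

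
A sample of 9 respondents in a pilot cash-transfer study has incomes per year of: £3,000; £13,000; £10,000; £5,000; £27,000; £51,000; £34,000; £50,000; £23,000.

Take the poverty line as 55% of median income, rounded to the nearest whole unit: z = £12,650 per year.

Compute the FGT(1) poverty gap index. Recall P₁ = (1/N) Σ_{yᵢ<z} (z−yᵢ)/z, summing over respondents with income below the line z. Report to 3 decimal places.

Incomes under z: £3,000, £5,000, £10,000 (q = 3 of N = 9).
Shortfall ratios: (12650−3000)/12650 = 0.7628; (12650−5000)/12650 = 0.6047; (12650−10000)/12650 = 0.2095.
Σ = 1.577075. Dividing by the full population N = 9 gives P₁ = 0.175.

0.175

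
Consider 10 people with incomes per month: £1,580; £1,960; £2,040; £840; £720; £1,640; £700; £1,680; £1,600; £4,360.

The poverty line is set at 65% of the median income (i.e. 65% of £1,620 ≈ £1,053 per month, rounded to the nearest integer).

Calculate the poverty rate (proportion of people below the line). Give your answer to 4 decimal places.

0.3000

3 of the 10 people have income below £1,053.
H = 3/10 = 0.3000.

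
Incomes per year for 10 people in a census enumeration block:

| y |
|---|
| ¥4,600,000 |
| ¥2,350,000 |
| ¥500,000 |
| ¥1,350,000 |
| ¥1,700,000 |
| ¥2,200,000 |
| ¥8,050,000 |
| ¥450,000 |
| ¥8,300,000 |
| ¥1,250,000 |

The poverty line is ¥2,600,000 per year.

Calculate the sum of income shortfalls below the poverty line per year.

Below z: ¥450,000, ¥500,000, ¥1,250,000, ¥1,350,000, ¥1,700,000, ¥2,200,000, ¥2,350,000 (q = 7 of N = 10).
Individual gaps: 2600000−450000 = 2150000; 2600000−500000 = 2100000; 2600000−1250000 = 1350000; 2600000−1350000 = 1250000; 2600000−1700000 = 900000; 2600000−2200000 = 400000; 2600000−2350000 = 250000.
Aggregate gap = ¥8,400,000.

¥8,400,000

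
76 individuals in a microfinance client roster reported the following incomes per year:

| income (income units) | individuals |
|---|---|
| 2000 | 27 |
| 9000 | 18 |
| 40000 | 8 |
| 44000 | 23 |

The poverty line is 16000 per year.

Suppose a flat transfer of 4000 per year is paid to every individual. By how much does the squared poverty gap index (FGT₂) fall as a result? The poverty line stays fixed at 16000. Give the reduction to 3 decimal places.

Before: below the line — 27×2000, 18×9000; squared poverty gap index (FGT₂) = 0.31733.
After the 4000 transfer: below the line — 27×6000, 18×13000; squared poverty gap index (FGT₂) = 0.14710.
Reduction = 0.31733 − 0.14710 = 0.170.

0.170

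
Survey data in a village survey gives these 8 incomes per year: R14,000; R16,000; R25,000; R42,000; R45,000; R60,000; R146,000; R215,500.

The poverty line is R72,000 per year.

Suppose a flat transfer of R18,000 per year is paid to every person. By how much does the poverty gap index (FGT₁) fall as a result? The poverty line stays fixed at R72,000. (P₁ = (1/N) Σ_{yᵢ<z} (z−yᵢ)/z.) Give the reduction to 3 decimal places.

Before: below the line — R14,000, R16,000, R25,000, R42,000, R45,000, R60,000; poverty gap index (FGT₁) = 0.39931.
After the R18,000 transfer: below the line — R32,000, R34,000, R43,000, R60,000, R63,000; poverty gap index (FGT₁) = 0.22222.
Reduction = 0.39931 − 0.22222 = 0.177.

0.177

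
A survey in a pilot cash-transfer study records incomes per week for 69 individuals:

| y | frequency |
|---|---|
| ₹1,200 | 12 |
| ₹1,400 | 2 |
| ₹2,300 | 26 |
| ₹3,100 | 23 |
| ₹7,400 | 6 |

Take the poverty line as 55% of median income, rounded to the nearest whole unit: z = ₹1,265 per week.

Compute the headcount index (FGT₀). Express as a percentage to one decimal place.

17.4%

12 of the 69 individuals have income below ₹1,265.
H = 12/69 = 17.4%.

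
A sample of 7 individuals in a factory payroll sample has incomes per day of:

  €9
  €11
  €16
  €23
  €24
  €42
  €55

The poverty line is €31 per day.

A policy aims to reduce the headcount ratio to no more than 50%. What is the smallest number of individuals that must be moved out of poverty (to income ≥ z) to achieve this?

Currently q = 5 of N = 7 are below the line (H = 0.714).
A headcount ratio of at most 50% allows at most ⌊0.50 × 7⌋ = 3 poor individuals.
So at least 5 − 3 = 2 must be lifted.

2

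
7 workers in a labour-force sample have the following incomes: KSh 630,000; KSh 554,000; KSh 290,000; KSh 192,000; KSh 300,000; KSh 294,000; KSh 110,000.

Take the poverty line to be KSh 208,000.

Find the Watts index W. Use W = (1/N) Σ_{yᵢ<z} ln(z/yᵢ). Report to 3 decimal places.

0.102

Below the line: KSh 110,000, KSh 192,000 (q = 2 of N = 7).
Log shortfalls: ln(208000/110000) = 0.6371; ln(208000/192000) = 0.0800.
W = 0.717100 / 7 = 0.102.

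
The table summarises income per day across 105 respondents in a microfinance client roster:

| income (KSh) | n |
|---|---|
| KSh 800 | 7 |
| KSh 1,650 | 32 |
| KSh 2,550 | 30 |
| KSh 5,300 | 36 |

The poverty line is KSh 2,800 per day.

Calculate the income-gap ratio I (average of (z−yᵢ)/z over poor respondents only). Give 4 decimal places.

0.3018

Below the line: 7×KSh 800, 32×KSh 1,650, 30×KSh 2,550 (q = 69 of N = 105).
Relative gaps: 0.7143 (×7), 0.4107 (×32), 0.0893 (×30); sum = 20.821429.
I averages over the q = 69 poor units only: 20.821429 / 69 = 0.3018.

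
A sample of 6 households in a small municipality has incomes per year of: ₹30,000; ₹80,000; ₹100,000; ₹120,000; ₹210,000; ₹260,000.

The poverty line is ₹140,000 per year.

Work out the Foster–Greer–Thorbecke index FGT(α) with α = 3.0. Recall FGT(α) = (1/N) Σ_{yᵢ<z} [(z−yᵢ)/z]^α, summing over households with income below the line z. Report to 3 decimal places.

0.098

Below the line: ₹30,000, ₹80,000, ₹100,000, ₹120,000 (q = 4 of N = 6).
Shortfall ratios: (140000−30000)/140000 = 0.7857; (140000−80000)/140000 = 0.4286; (140000−100000)/140000 = 0.2857; (140000−120000)/140000 = 0.1429.
Raised to α = 3.0: 0.48506; 0.07872; 0.02332; 0.00292.
Sum = 0.590015; FGT(3.0) = 0.590015 / 6 = 0.098.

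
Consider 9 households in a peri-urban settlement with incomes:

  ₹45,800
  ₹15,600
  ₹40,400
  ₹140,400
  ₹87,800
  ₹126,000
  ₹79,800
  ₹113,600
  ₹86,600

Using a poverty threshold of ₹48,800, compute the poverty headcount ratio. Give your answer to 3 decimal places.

0.333

3 of the 9 households have income below ₹48,800.
H = 3/9 = 0.333.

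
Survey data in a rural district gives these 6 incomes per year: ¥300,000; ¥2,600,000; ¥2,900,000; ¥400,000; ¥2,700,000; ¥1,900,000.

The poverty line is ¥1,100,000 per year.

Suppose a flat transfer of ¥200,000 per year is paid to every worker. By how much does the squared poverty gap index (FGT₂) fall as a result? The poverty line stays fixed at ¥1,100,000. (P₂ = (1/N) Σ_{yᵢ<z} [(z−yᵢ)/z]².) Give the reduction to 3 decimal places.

Before: below the line — ¥300,000, ¥400,000; squared poverty gap index (FGT₂) = 0.15565.
After the ¥200,000 transfer: below the line — ¥500,000, ¥600,000; squared poverty gap index (FGT₂) = 0.08402.
Reduction = 0.15565 − 0.08402 = 0.072.

0.072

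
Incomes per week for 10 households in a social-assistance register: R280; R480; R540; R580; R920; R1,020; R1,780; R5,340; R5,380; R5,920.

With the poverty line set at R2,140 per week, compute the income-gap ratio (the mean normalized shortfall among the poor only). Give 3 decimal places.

0.626

Below z: R280, R480, R540, R580, R920, R1,020, R1,780 (q = 7 of N = 10).
Relative gaps: 0.8692, 0.7757, 0.7477, 0.7290, 0.5701, 0.5234, 0.1682; sum = 4.383178.
The income-gap ratio divides by q (the poor only): 4.383178 / 7 = 0.626.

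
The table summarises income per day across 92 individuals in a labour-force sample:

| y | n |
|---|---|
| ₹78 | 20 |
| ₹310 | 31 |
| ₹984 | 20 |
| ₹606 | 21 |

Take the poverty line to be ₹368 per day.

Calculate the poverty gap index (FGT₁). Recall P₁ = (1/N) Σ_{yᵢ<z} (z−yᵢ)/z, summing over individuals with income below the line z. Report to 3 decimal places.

Poor units: 20×₹78, 31×₹310 (q = 51 of N = 92).
Gap ratios (z−y)/z: (368−78)/368 = 0.7880 (×20); (368−310)/368 = 0.1576 (×31).
Sum of shortfalls = 20.646739; P₁ averages over all N: 20.646739 / 92 = 0.224.

0.224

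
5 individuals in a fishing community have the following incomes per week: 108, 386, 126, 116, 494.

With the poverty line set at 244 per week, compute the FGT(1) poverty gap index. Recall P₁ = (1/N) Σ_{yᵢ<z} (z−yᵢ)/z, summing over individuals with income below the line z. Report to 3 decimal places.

0.313

Below z: 108, 116, 126 (q = 3 of N = 5).
Shortfall ratios: (244−108)/244 = 0.5574; (244−116)/244 = 0.5246; (244−126)/244 = 0.4836.
Sum of shortfalls = 1.565574; P₁ averages over all N: 1.565574 / 5 = 0.313.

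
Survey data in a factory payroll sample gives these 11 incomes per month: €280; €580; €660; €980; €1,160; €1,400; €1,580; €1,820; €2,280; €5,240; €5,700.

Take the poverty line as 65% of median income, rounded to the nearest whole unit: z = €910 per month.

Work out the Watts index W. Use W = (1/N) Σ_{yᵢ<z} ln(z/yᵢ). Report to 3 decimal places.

Below z: €280, €580, €660 (q = 3 of N = 11).
Log gaps: ln(910/280) = 1.1787; ln(910/580) = 0.4504; ln(910/660) = 0.3212.
W = 1.950276 / 11 = 0.177.

0.177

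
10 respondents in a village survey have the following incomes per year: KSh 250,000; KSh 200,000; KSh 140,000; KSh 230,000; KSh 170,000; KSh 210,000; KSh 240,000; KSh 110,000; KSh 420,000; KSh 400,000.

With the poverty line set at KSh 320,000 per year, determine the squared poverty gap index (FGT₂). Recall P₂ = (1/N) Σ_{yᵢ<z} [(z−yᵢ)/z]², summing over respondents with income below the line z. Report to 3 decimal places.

0.142

Below z: KSh 110,000, KSh 140,000, KSh 170,000, KSh 200,000, KSh 210,000, KSh 230,000, KSh 240,000, KSh 250,000 (q = 8 of N = 10).
Gap ratios (z−y)/z: (320000−110000)/320000 = 0.6562; (320000−140000)/320000 = 0.5625; (320000−170000)/320000 = 0.4688; (320000−200000)/320000 = 0.3750; (320000−210000)/320000 = 0.3438; (320000−230000)/320000 = 0.2812; (320000−240000)/320000 = 0.2500; (320000−250000)/320000 = 0.2188.
Squared: 0.4307; 0.3164; 0.2197; 0.1406; 0.1182; 0.0791; 0.0625; 0.0479.
Sum = 1.415039; P₂ = 1.415039 / 10 = 0.142.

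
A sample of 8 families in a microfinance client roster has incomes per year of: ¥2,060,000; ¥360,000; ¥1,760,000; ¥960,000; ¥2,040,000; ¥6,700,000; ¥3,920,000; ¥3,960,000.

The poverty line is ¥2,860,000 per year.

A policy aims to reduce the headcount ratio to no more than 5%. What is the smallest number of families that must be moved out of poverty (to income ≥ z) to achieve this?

Currently q = 5 of N = 8 are below the line (H = 0.625).
A headcount ratio of at most 5% allows at most ⌊0.05 × 8⌋ = 0 poor families.
So at least 5 − 0 = 5 must be lifted.

5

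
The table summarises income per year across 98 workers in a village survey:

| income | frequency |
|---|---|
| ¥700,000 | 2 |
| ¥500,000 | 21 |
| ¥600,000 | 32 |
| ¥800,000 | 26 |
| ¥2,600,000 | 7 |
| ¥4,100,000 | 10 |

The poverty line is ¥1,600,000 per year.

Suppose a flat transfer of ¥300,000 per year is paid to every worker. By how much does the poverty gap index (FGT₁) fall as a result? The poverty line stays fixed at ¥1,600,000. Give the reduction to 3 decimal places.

Before: below the line — 21×¥500,000, 32×¥600,000, 2×¥700,000, 26×¥800,000; poverty gap index (FGT₁) = 0.49554.
After the ¥300,000 transfer: below the line — 21×¥800,000, 32×¥900,000, 2×¥1,000,000, 26×¥1,100,000; poverty gap index (FGT₁) = 0.34056.
Reduction = 0.49554 − 0.34056 = 0.155.

0.155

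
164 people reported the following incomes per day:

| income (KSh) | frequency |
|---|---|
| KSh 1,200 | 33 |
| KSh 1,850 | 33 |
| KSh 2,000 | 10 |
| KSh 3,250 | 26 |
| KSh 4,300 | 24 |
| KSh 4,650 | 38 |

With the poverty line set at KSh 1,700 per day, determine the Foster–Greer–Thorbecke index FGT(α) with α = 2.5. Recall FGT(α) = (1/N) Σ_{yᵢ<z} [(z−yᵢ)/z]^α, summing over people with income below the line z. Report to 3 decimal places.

Incomes under z: 33×KSh 1,200 (q = 33 of N = 164).
Relative gaps: (1700−1200)/1700 = 0.2941 (×33).
Raised to α = 2.5: 0.04691 (×33).
Sum = 1.548163; FGT(2.5) = 1.548163 / 164 = 0.009.

0.009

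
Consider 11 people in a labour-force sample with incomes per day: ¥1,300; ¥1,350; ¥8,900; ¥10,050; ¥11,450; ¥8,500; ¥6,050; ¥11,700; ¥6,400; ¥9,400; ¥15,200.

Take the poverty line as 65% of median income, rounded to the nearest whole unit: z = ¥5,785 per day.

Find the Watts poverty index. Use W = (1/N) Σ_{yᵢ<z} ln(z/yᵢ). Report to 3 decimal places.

0.268

Incomes under z: ¥1,300, ¥1,350 (q = 2 of N = 11).
Log gaps: ln(5785/1300) = 1.4929; ln(5785/1350) = 1.4552.
W = 2.948068 / 11 = 0.268.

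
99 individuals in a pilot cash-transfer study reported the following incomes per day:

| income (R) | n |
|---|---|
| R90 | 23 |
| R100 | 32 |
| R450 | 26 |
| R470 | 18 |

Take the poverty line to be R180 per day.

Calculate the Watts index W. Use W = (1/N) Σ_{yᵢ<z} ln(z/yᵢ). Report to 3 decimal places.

0.351

Below the line: 23×R90, 32×R100 (q = 55 of N = 99).
Log gaps: ln(180/90) = 0.6931 (×23); ln(180/100) = 0.5878 (×32).
W = 34.751558 / 99 = 0.351.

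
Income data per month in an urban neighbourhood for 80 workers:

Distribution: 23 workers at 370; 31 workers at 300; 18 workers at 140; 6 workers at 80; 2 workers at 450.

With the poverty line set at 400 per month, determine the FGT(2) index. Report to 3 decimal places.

Below the line: 6×80, 18×140, 31×300, 23×370 (q = 78 of N = 80).
Relative gaps: (400−80)/400 = 0.8000 (×6); (400−140)/400 = 0.6500 (×18); (400−300)/400 = 0.2500 (×31); (400−370)/400 = 0.0750 (×23).
Squared: 0.6400 (×6); 0.4225 (×18); 0.0625 (×31); 0.0056 (×23).
Sum = 13.511875; P₂ = 13.511875 / 80 = 0.169.

0.169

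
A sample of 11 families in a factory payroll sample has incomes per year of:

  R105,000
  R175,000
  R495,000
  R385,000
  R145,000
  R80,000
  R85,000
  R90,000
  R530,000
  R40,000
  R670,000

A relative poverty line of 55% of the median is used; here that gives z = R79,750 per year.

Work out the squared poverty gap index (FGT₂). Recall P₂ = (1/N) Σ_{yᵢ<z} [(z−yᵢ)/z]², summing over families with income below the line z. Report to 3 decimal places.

Below z: R40,000 (q = 1 of N = 11).
Shortfall ratios: (79750−40000)/79750 = 0.4984.
Squared: 0.2484.
Sum = 0.248435; P₂ = 0.248435 / 11 = 0.023.

0.023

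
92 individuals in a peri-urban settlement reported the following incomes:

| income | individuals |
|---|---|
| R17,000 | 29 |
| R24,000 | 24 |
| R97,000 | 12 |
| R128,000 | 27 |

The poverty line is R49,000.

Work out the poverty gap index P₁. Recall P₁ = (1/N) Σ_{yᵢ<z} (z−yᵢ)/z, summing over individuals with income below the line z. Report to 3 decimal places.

Incomes under z: 29×R17,000, 24×R24,000 (q = 53 of N = 92).
Gap ratios (z−y)/z: (49000−17000)/49000 = 0.6531 (×29); (49000−24000)/49000 = 0.5102 (×24).
Sum of shortfalls = 31.183673; P₁ averages over all N: 31.183673 / 92 = 0.339.

0.339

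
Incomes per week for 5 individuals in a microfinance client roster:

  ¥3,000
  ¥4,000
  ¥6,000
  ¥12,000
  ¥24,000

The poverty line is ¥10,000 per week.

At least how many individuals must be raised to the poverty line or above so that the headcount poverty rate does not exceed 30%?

2

Currently q = 3 of N = 5 are below the line (H = 0.600).
A headcount ratio of at most 30% allows at most ⌊0.30 × 5⌋ = 1 poor individuals.
So at least 3 − 1 = 2 must be lifted.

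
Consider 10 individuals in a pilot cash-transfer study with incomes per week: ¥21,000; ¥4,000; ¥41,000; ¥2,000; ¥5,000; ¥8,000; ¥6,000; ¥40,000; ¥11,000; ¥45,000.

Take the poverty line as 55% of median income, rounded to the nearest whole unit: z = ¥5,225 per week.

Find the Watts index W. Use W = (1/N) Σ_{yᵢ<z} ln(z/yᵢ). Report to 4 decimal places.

Below z: ¥2,000, ¥4,000, ¥5,000 (q = 3 of N = 10).
ln(z/y) terms: ln(5225/2000) = 0.9603; ln(5225/4000) = 0.2672; ln(5225/5000) = 0.0440.
W = 1.271485 / 10 = 0.1271.

0.1271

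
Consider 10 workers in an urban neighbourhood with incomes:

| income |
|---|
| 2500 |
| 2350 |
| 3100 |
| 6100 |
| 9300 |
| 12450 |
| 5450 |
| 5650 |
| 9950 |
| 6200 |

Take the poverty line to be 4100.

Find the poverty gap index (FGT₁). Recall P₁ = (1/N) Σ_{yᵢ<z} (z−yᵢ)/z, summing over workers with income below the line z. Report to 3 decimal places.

Poor units: 2350, 2500, 3100 (q = 3 of N = 10).
Relative gaps: (4100−2350)/4100 = 0.4268; (4100−2500)/4100 = 0.3902; (4100−3100)/4100 = 0.2439.
Σ = 1.060976. Dividing by the full population N = 10 gives P₁ = 0.106.

0.106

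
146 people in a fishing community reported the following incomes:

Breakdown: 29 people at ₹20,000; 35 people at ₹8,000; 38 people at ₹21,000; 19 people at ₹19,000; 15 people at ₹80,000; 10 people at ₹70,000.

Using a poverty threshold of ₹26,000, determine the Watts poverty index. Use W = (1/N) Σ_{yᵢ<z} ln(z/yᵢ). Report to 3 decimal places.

Incomes under z: 35×₹8,000, 19×₹19,000, 29×₹20,000, 38×₹21,000 (q = 121 of N = 146).
ln(z/y) terms: ln(26000/8000) = 1.1787 (×35); ln(26000/19000) = 0.3137 (×19); ln(26000/20000) = 0.2624 (×29); ln(26000/21000) = 0.2136 (×38).
W = 62.936798 / 146 = 0.431.

0.431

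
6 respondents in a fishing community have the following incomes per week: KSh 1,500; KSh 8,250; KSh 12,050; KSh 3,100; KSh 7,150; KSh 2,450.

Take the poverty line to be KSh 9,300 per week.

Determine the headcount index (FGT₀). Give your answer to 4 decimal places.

0.8333

5 of the 6 respondents have income below KSh 9,300.
H = 5/6 = 0.8333.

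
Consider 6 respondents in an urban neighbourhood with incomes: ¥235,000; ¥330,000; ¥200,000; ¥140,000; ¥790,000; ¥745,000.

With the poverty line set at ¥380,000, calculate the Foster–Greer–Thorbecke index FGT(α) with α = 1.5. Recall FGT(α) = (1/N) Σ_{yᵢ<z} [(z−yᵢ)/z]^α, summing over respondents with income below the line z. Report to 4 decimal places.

0.1852

Poor units: ¥140,000, ¥200,000, ¥235,000, ¥330,000 (q = 4 of N = 6).
Shortfall ratios: (380000−140000)/380000 = 0.6316; (380000−200000)/380000 = 0.4737; (380000−235000)/380000 = 0.3816; (380000−330000)/380000 = 0.1316.
Raised to α = 1.5: 0.50193; 0.32601; 0.23571; 0.04773.
Sum = 1.111378; FGT(1.5) = 1.111378 / 6 = 0.1852.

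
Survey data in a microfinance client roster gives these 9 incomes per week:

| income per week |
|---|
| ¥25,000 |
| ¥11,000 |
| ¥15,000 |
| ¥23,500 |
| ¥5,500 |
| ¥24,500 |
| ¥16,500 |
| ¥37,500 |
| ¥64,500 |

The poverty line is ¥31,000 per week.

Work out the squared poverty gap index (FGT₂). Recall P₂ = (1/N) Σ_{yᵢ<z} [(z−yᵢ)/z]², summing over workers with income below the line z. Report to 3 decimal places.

0.191

Poor units: ¥5,500, ¥11,000, ¥15,000, ¥16,500, ¥23,500, ¥24,500, ¥25,000 (q = 7 of N = 9).
Shortfall ratios: (31000−5500)/31000 = 0.8226; (31000−11000)/31000 = 0.6452; (31000−15000)/31000 = 0.5161; (31000−16500)/31000 = 0.4677; (31000−23500)/31000 = 0.2419; (31000−24500)/31000 = 0.2097; (31000−25000)/31000 = 0.1935.
Squared: 0.6766; 0.4162; 0.2664; 0.2188; 0.0585; 0.0440; 0.0375.
Sum = 1.718002; P₂ = 1.718002 / 9 = 0.191.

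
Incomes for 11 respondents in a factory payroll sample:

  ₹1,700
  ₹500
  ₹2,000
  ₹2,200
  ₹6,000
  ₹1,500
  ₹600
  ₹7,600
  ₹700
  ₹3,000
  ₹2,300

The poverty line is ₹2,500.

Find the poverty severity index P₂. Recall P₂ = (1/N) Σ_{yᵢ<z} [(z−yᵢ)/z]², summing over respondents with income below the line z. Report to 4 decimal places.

Below the line: ₹500, ₹600, ₹700, ₹1,500, ₹1,700, ₹2,000, ₹2,200, ₹2,300 (q = 8 of N = 11).
Relative gaps: (2500−500)/2500 = 0.8000; (2500−600)/2500 = 0.7600; (2500−700)/2500 = 0.7200; (2500−1500)/2500 = 0.4000; (2500−1700)/2500 = 0.3200; (2500−2000)/2500 = 0.2000; (2500−2200)/2500 = 0.1200; (2500−2300)/2500 = 0.0800.
Squared: 0.6400; 0.5776; 0.5184; 0.1600; 0.1024; 0.0400; 0.0144; 0.0064.
Sum = 2.059200; P₂ = 2.059200 / 11 = 0.1872.

0.1872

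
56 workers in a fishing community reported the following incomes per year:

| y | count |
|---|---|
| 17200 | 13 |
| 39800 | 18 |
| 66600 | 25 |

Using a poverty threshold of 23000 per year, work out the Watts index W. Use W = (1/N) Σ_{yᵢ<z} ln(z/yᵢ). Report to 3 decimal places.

0.067

Poor units: 13×17200 (q = 13 of N = 56).
Log gaps: ln(23000/17200) = 0.2906 (×13).
W = 3.777603 / 56 = 0.067.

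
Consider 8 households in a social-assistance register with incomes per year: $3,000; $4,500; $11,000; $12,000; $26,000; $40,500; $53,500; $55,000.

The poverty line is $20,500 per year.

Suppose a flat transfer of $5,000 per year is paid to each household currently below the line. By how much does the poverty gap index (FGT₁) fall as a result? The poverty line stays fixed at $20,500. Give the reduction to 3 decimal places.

Before: below the line — $3,000, $4,500, $11,000, $12,000; poverty gap index (FGT₁) = 0.31402.
After the $5,000 transfer: below the line — $8,000, $9,500, $16,000, $17,000; poverty gap index (FGT₁) = 0.19207.
Reduction = 0.31402 − 0.19207 = 0.122.

0.122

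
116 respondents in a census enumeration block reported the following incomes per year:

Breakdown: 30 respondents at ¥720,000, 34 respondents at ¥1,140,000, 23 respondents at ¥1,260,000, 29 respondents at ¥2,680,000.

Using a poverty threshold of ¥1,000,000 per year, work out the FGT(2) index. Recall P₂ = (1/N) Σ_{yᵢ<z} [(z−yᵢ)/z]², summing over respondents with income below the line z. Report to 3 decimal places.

0.020

Incomes under z: 30×¥720,000 (q = 30 of N = 116).
Shortfall ratios: (1000000−720000)/1000000 = 0.2800 (×30).
Squared: 0.0784 (×30).
Sum = 2.352000; P₂ = 2.352000 / 116 = 0.020.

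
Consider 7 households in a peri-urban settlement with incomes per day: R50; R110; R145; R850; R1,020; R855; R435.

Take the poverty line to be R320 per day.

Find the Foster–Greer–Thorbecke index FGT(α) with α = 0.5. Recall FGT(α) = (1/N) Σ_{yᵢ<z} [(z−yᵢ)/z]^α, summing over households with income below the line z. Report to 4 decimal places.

Poor units: R50, R110, R145 (q = 3 of N = 7).
Shortfall ratios: (320−50)/320 = 0.8438; (320−110)/320 = 0.6562; (320−145)/320 = 0.5469.
Raised to α = 0.5: 0.91856; 0.81009; 0.73951.
Sum = 2.468161; FGT(0.5) = 2.468161 / 7 = 0.3526.

0.3526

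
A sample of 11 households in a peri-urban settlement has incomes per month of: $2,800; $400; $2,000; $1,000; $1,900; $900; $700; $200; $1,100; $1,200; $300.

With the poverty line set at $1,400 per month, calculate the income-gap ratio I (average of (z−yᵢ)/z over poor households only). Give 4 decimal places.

0.4821

Below z: $200, $300, $400, $700, $900, $1,000, $1,100, $1,200 (q = 8 of N = 11).
Shortfall ratios (z−y)/z: 0.8571, 0.7857, 0.7143, 0.5000, 0.3571, 0.2857, 0.2143, 0.1429; sum = 3.857143.
The income-gap ratio divides by q (the poor only): 3.857143 / 8 = 0.4821.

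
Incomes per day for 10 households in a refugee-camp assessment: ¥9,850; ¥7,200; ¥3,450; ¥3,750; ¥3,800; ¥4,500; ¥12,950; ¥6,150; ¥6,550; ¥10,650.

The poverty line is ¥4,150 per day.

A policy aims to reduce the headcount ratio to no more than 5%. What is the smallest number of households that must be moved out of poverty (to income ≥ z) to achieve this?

3

Currently q = 3 of N = 10 are below the line (H = 0.300).
A headcount ratio of at most 5% allows at most ⌊0.05 × 10⌋ = 0 poor households.
So at least 3 − 0 = 3 must be lifted.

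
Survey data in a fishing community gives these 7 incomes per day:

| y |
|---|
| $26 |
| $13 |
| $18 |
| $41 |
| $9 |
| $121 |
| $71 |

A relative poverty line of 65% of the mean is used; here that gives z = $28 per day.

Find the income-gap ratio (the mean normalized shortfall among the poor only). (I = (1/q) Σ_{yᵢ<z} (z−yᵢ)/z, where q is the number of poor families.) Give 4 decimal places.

Incomes under z: $9, $13, $18, $26 (q = 4 of N = 7).
Shortfall ratios (z−y)/z: 0.6786, 0.5357, 0.3571, 0.0714; sum = 1.642857.
I averages over the q = 4 poor units only: 1.642857 / 4 = 0.4107.

0.4107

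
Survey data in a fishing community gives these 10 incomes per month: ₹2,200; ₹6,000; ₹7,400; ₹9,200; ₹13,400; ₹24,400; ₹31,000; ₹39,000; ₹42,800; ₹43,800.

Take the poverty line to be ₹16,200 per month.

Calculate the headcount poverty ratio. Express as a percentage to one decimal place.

50.0%

5 of the 10 respondents have income below ₹16,200.
H = 5/10 = 50.0%.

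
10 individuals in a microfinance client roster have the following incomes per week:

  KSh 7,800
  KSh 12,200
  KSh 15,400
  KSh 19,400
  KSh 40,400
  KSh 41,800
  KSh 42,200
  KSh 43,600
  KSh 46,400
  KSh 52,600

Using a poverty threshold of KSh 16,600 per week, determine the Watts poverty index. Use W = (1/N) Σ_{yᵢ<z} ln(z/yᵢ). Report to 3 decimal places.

0.114

Incomes under z: KSh 7,800, KSh 12,200, KSh 15,400 (q = 3 of N = 10).
Log gaps: ln(16600/7800) = 0.7553; ln(16600/12200) = 0.3080; ln(16600/15400) = 0.0750.
W = 1.138281 / 10 = 0.114.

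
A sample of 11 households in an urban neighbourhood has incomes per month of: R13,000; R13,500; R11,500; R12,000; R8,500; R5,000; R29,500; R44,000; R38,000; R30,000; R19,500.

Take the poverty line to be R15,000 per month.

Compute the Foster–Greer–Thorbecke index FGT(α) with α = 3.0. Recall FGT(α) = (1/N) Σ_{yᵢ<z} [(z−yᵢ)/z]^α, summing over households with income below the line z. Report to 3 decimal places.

0.037

Below the line: R5,000, R8,500, R11,500, R12,000, R13,000, R13,500 (q = 6 of N = 11).
Gap ratios (z−y)/z: (15000−5000)/15000 = 0.6667; (15000−8500)/15000 = 0.4333; (15000−11500)/15000 = 0.2333; (15000−12000)/15000 = 0.2000; (15000−13000)/15000 = 0.1333; (15000−13500)/15000 = 0.1000.
Raised to α = 3.0: 0.29630; 0.08137; 0.01270; 0.00800; 0.00237; 0.00100.
Sum = 0.401741; FGT(3.0) = 0.401741 / 11 = 0.037.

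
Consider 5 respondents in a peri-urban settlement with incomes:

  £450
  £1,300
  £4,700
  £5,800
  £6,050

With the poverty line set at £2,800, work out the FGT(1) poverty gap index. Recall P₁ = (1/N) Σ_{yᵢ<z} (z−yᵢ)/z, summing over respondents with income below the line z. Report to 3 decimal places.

Below the line: £450, £1,300 (q = 2 of N = 5).
Shortfall ratios: (2800−450)/2800 = 0.8393; (2800−1300)/2800 = 0.5357.
Σ = 1.375000. Dividing by the full population N = 5 gives P₁ = 0.275.

0.275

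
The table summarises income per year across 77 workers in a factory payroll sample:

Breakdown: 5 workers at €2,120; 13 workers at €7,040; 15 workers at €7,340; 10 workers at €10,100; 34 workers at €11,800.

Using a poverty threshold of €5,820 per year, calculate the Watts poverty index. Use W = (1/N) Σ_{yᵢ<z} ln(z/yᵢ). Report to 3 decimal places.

Poor units: 5×€2,120 (q = 5 of N = 77).
ln(z/y) terms: ln(5820/2120) = 1.0099 (×5).
W = 5.049421 / 77 = 0.066.

0.066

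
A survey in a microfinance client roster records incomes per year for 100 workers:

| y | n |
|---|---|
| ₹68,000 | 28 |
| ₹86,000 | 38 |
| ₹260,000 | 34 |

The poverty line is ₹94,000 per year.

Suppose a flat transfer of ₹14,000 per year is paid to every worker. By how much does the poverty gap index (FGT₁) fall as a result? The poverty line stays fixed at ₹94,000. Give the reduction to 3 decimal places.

0.074

Before: below the line — 28×₹68,000, 38×₹86,000; poverty gap index (FGT₁) = 0.10979.
After the ₹14,000 transfer: below the line — 28×₹82,000; poverty gap index (FGT₁) = 0.03574.
Reduction = 0.10979 − 0.03574 = 0.074.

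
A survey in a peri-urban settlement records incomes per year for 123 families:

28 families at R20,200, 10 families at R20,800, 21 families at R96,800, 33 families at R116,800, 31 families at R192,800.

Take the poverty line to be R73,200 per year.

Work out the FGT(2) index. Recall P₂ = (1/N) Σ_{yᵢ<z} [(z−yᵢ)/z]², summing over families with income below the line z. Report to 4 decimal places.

Incomes under z: 28×R20,200, 10×R20,800 (q = 38 of N = 123).
Normalized shortfalls: (73200−20200)/73200 = 0.7240 (×28); (73200−20800)/73200 = 0.7158 (×10).
Squared: 0.5242 (×28); 0.5124 (×10).
Sum = 19.803070; P₂ = 19.803070 / 123 = 0.1610.

0.1610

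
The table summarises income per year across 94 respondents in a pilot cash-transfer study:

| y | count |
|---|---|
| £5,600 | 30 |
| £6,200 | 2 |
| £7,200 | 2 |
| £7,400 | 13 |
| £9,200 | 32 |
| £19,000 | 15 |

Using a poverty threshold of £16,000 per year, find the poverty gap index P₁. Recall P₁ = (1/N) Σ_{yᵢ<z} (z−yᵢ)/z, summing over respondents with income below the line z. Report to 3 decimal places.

Incomes under z: 30×£5,600, 2×£6,200, 2×£7,200, 13×£7,400, 32×£9,200 (q = 79 of N = 94).
Relative gaps: (16000−5600)/16000 = 0.6500 (×30); (16000−6200)/16000 = 0.6125 (×2); (16000−7200)/16000 = 0.5500 (×2); (16000−7400)/16000 = 0.5375 (×13); (16000−9200)/16000 = 0.4250 (×32).
Σ = 42.412500. Dividing by the full population N = 94 gives P₁ = 0.451.

0.451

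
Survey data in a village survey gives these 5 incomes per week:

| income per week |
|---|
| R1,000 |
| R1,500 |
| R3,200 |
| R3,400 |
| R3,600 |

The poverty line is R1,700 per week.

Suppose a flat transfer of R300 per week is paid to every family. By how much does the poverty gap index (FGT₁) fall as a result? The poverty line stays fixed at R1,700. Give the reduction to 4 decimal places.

0.0588

Before: below the line — R1,000, R1,500; poverty gap index (FGT₁) = 0.105882.
After the R300 transfer: below the line — R1,300; poverty gap index (FGT₁) = 0.047059.
Reduction = 0.105882 − 0.047059 = 0.0588.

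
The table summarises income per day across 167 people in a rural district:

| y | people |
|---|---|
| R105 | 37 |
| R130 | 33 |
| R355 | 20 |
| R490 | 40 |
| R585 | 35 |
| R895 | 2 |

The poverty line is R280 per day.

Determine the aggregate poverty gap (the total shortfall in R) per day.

R11,425

Poor units: 37×R105, 33×R130 (q = 70 of N = 167).
Individual gaps: 37×(280−105) = 6475; 33×(280−130) = 4950.
Aggregate gap = R11,425.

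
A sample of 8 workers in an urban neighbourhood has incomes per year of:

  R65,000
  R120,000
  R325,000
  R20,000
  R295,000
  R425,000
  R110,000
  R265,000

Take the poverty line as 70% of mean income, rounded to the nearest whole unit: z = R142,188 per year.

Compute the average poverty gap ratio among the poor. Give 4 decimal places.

Below the line: R20,000, R65,000, R110,000, R120,000 (q = 4 of N = 8).
Shortfall ratios (z−y)/z: 0.8593, 0.5429, 0.2264, 0.1560; sum = 1.784623.
The income-gap ratio divides by q (the poor only): 1.784623 / 4 = 0.4462.

0.4462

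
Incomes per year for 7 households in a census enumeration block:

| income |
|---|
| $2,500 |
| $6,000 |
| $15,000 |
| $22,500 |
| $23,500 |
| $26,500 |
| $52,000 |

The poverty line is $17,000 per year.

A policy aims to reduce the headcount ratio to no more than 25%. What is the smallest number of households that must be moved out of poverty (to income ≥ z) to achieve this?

2

Currently q = 3 of N = 7 are below the line (H = 0.429).
A headcount ratio of at most 25% allows at most ⌊0.25 × 7⌋ = 1 poor households.
So at least 3 − 1 = 2 must be lifted.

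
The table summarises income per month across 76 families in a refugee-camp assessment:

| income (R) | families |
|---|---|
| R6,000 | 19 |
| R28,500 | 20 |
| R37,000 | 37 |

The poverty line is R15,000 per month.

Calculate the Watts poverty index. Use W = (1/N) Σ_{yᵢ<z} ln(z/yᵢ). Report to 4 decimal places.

0.2291

Below z: 19×R6,000 (q = 19 of N = 76).
ln(z/y) terms: ln(15000/6000) = 0.9163 (×19).
W = 17.409524 / 76 = 0.2291.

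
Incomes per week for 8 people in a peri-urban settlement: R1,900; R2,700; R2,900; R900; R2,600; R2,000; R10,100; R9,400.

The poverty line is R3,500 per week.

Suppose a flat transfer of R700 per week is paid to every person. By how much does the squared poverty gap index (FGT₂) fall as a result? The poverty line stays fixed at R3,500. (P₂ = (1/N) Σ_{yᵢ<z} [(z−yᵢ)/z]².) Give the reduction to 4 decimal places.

0.0844

Before: below the line — R900, R1,900, R2,000, R2,600, R2,700, R2,900; squared poverty gap index (FGT₂) = 0.136531.
After the R700 transfer: below the line — R1,600, R2,600, R2,700, R3,300, R3,400; squared poverty gap index (FGT₂) = 0.052143.
Reduction = 0.136531 − 0.052143 = 0.0844.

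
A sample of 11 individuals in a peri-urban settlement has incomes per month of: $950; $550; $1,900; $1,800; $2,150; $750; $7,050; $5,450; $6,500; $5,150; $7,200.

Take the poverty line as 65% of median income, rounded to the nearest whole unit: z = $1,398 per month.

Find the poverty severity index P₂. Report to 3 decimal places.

Poor units: $550, $750, $950 (q = 3 of N = 11).
Normalized shortfalls: (1398−550)/1398 = 0.6066; (1398−750)/1398 = 0.4635; (1398−950)/1398 = 0.3205.
Squared: 0.3679; 0.2149; 0.1027.
Sum = 0.685484; P₂ = 0.685484 / 11 = 0.062.

0.062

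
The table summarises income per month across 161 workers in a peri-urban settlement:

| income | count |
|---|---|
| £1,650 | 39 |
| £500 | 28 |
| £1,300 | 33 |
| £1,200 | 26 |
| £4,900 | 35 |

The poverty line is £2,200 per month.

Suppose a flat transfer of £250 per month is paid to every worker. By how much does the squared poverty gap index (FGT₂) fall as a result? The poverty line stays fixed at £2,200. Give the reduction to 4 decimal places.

0.0699

Before: below the line — 28×£500, 26×£1,200, 33×£1,300, 39×£1,650; squared poverty gap index (FGT₂) = 0.186653.
After the £250 transfer: below the line — 28×£750, 26×£1,450, 33×£1,550, 39×£1,900; squared poverty gap index (FGT₂) = 0.116713.
Reduction = 0.186653 − 0.116713 = 0.0699.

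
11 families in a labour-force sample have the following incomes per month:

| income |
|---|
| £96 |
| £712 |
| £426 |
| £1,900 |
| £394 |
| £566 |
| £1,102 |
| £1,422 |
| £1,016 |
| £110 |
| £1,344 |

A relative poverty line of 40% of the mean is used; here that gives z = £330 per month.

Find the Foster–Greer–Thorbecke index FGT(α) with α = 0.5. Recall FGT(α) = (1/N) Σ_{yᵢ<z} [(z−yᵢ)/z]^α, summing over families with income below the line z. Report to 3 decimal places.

0.151

Below z: £96, £110 (q = 2 of N = 11).
Normalized shortfalls: (330−96)/330 = 0.7091; (330−110)/330 = 0.6667.
Raised to α = 0.5: 0.84208; 0.81650.
Sum = 1.658572; FGT(0.5) = 1.658572 / 11 = 0.151.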